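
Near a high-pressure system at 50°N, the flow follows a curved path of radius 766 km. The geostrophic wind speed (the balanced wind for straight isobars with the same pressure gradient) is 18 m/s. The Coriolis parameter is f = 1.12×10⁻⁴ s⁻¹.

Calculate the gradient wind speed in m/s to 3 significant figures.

25.7 m/s

Around a high, pressure-gradient force acts outward with centrifugal, so Coriolis balances both:
fV = (1/ρ)|∂P/∂n| + V²/R  →  V² − fR·V + fR·V_g = 0
With fR = 1.12×10⁻⁴ × 766×10³ m = 85.8 m/s:
V = [fR − √((fR)² − 4 fR V_g)]/2 = [85.8 − √(85.8² − 4×85.8×18)]/2 = 25.7 m/s
Supergeostrophic (V > V_g = 18 m/s), as expected around a high.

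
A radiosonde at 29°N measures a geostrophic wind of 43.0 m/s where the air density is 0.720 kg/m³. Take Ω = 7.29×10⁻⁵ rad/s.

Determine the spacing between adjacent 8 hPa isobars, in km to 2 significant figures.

370 km

Coriolis parameter at 29°N:
f = 2Ω sin φ = 2 × 7.29×10⁻⁵ × sin 29° = 7.07×10⁻⁵ s⁻¹
Geostrophic balance rearranged: |∂P/∂n| = f ρ V_g
|∂P/∂n| = 7.07×10⁻⁵ × 0.720 × 43.0 = 2.19×10⁻³ Pa/m
Isobar spacing: Δn = ΔP/|∂P/∂n| = 800 Pa / 2.19×10⁻³ Pa/m = 365561 m ≈ 370 km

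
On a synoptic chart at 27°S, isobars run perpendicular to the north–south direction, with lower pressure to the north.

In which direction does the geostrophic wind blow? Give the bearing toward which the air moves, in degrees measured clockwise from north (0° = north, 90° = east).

The pressure-gradient force points toward the north (bearing 000°).
Geostrophic balance: in the Southern Hemisphere the Coriolis force deflects motion to the left, so the geostrophic wind blows 90° to the left of the pressure-gradient force (low pressure on the right).
Rotating 000° by 90° counterclockwise gives 270° — the wind blows toward the west.

270°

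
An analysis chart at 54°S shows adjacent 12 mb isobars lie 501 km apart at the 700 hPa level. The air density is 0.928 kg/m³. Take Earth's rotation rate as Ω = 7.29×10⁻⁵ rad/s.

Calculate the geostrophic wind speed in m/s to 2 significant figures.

Coriolis parameter at 54°S:
f = 2Ω sin φ = 2 × 7.29×10⁻⁵ × sin 54° = 1.18×10⁻⁴ s⁻¹
Pressure gradient: |∂P/∂n| = 1200 Pa / 501000 m = 2.40×10⁻³ Pa/m
Geostrophic balance (pressure-gradient force = Coriolis force):
V_g = (1/(fρ)) |∂P/∂n| = 2.40×10⁻³ / (1.18×10⁻⁴ × 0.928) = 21.9 m/s

22 m/s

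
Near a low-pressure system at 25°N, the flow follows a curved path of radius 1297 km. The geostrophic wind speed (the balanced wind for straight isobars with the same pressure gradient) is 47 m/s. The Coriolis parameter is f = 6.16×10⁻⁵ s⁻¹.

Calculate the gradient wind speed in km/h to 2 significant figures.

Around a low, centrifugal force acts outward with Coriolis, so pressure-gradient force balances both:
(1/ρ)|∂P/∂n| = fV + V²/R  →  V² + fR·V − fR·V_g = 0
With fR = 6.16×10⁻⁵ × 1297×10³ m = 79.9 m/s:
V = [−fR + √((fR)² + 4 fR V_g)]/2 = [−79.9 + √(79.9² + 4×79.9×47)]/2 = 33.2 m/s
Subgeostrophic (V < V_g = 47 m/s), as expected around a low.
Converting: 33.2 m/s × 3.6 = 120 km/h

120 km/h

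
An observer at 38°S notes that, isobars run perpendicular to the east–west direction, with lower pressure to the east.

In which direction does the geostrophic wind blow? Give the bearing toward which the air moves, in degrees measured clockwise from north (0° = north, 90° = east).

The pressure-gradient force points toward the east (bearing 090°).
Geostrophic balance: in the Southern Hemisphere the Coriolis force deflects motion to the left, so the geostrophic wind blows 90° to the left of the pressure-gradient force (low pressure on the right).
Rotating 090° by 90° counterclockwise gives 000° — the wind blows toward the north.

000°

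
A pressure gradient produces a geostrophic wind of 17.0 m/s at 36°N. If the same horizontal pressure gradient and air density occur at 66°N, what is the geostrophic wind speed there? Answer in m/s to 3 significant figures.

With the same pressure gradient and density, V_g ∝ 1/f ∝ 1/sin φ.
V₂ = V₁ · sin φ₁ / sin φ₂ = 17.0 × sin 36° / sin 66°
V₂ = 17.0 × 0.5878/0.9135 = 10.9 m/s

10.9 m/s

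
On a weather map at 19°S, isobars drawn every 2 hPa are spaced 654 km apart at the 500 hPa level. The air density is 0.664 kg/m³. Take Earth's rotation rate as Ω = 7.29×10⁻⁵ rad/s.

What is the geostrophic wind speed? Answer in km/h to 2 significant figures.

Coriolis parameter at 19°S:
f = 2Ω sin φ = 2 × 7.29×10⁻⁵ × sin 19° = 4.75×10⁻⁵ s⁻¹
Pressure gradient: |∂P/∂n| = 200 Pa / 654000 m = 3.06×10⁻⁴ Pa/m
Geostrophic balance (pressure-gradient force = Coriolis force):
V_g = (1/(fρ)) |∂P/∂n| = 3.06×10⁻⁴ / (4.75×10⁻⁵ × 0.664) = 9.70 m/s
Converting: 9.70 m/s × 3.6 = 35 km/h

35 km/h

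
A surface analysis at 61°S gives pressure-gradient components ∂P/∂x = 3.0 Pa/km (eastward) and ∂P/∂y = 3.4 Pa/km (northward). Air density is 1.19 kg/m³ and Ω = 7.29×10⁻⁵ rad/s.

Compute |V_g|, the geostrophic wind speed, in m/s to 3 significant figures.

Coriolis parameter at 61°S:
f = 2Ω sin φ = 2 × 7.29×10⁻⁵ × sin 61° = 1.28×10⁻⁴ s⁻¹
In the Southern Hemisphere f is negative: f = −1.28×10⁻⁴ s⁻¹.
Component geostrophic relations (x east, y north):
u_g = −(1/(fρ)) ∂P/∂y,  v_g = (1/(fρ)) ∂P/∂x
u_g = −(3.4×10⁻³)/(−1.28×10⁻⁴ × 1.19) = 22.4 m/s;  v_g = (3.0×10⁻³)/(−1.28×10⁻⁴ × 1.19) = −19.8 m/s
|V_g| = √(u_g² + v_g²) = 29.9 m/s

29.9 m/s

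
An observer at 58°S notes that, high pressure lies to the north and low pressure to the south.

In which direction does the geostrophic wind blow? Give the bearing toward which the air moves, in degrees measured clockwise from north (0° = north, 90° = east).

The pressure-gradient force points toward the south (bearing 180°).
Geostrophic balance: in the Southern Hemisphere the Coriolis force deflects motion to the left, so the geostrophic wind blows 90° to the left of the pressure-gradient force (low pressure on the right).
Rotating 180° by 90° counterclockwise gives 090° — the wind blows toward the east.

090°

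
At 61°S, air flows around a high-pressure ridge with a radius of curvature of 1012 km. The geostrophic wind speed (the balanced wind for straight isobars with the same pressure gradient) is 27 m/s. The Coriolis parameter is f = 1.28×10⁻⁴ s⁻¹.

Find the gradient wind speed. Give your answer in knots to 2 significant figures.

Around a high, pressure-gradient force acts outward with centrifugal, so Coriolis balances both:
fV = (1/ρ)|∂P/∂n| + V²/R  →  V² − fR·V + fR·V_g = 0
With fR = 1.28×10⁻⁴ × 1012×10³ m = 130 m/s:
V = [fR − √((fR)² − 4 fR V_g)]/2 = [130 − √(130² − 4×130×27)]/2 = 38.4 m/s
Supergeostrophic (V > V_g = 27 m/s), as expected around a high.
Converting: 38.4 m/s × 1.944 = 75 knots

75 knots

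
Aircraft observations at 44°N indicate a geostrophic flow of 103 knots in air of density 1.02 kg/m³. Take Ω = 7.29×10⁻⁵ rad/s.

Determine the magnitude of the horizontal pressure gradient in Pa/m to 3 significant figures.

5.47×10⁻³ Pa/m

Coriolis parameter at 44°N:
f = 2Ω sin φ = 2 × 7.29×10⁻⁵ × sin 44° = 1.01×10⁻⁴ s⁻¹
Wind speed in SI: 103 knots = 53.0 m/s
Geostrophic balance rearranged: |∂P/∂n| = f ρ V_g
|∂P/∂n| = 1.01×10⁻⁴ × 1.02 × 53.0 = 5.47×10⁻³ Pa/m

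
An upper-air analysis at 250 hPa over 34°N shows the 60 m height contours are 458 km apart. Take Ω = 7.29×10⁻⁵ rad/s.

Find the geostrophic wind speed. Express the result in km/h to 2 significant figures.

57 km/h

Coriolis parameter at 34°N:
f = 2Ω sin φ = 2 × 7.29×10⁻⁵ × sin 34° = 8.15×10⁻⁵ s⁻¹
Height gradient: |∂Z/∂n| = 60 m / 458000 m = 1.31×10⁻⁴
On a pressure surface, geostrophic balance gives V_g = (g/f)|∂Z/∂n|:
V_g = 9.81 × 1.31×10⁻⁴ / 8.15×10⁻⁵ = 15.8 m/s
Converting: 15.8 m/s × 3.6 = 57 km/h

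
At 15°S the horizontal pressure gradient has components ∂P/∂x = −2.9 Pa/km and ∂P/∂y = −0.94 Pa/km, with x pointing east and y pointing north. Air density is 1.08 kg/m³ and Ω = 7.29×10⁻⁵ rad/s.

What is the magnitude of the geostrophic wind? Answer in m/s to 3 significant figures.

Coriolis parameter at 15°S:
f = 2Ω sin φ = 2 × 7.29×10⁻⁵ × sin 15° = 3.77×10⁻⁵ s⁻¹
In the Southern Hemisphere f is negative: f = −3.77×10⁻⁵ s⁻¹.
Component geostrophic relations (x east, y north):
u_g = −(1/(fρ)) ∂P/∂y,  v_g = (1/(fρ)) ∂P/∂x
u_g = −(−0.94×10⁻³)/(−3.77×10⁻⁵ × 1.08) = −23.1 m/s;  v_g = (−2.9×10⁻³)/(−3.77×10⁻⁵ × 1.08) = 71.2 m/s
|V_g| = √(u_g² + v_g²) = 74.8 m/s

74.8 m/s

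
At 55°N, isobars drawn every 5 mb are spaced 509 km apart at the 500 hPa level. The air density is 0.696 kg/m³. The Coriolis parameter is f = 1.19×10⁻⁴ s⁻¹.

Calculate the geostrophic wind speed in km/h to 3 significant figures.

Pressure gradient: |∂P/∂n| = 500 Pa / 509000 m = 9.82×10⁻⁴ Pa/m
Geostrophic balance (pressure-gradient force = Coriolis force):
V_g = (1/(fρ)) |∂P/∂n| = 9.82×10⁻⁴ / (1.19×10⁻⁴ × 0.696) = 11.9 m/s
Converting: 11.9 m/s × 3.6 = 42.7 km/h

42.7 km/h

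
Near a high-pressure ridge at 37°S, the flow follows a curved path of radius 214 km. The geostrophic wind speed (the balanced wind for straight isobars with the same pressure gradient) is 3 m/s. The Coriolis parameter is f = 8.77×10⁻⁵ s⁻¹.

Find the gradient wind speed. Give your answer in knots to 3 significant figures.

Around a high, pressure-gradient force acts outward with centrifugal, so Coriolis balances both:
fV = (1/ρ)|∂P/∂n| + V²/R  →  V² − fR·V + fR·V_g = 0
With fR = 8.77×10⁻⁵ × 214×10³ m = 18.8 m/s:
V = [fR − √((fR)² − 4 fR V_g)]/2 = [18.8 − √(18.8² − 4×18.8×3)]/2 = 3.75 m/s
Supergeostrophic (V > V_g = 3 m/s), as expected around a high.
Converting: 3.75 m/s × 1.944 = 7.29 knots

7.29 knots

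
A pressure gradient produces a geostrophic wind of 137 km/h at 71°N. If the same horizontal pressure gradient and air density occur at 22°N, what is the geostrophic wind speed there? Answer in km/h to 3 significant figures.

346 km/h

With the same pressure gradient and density, V_g ∝ 1/f ∝ 1/sin φ.
V₂ = V₁ · sin φ₁ / sin φ₂ = 137 × sin 71° / sin 22°
V₂ = 137 × 0.9455/0.3746 = 346 km/h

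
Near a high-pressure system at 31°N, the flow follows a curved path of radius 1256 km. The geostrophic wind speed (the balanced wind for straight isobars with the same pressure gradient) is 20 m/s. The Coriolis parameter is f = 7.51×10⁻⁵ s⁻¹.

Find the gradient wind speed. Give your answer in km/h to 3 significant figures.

104 km/h

Around a high, pressure-gradient force acts outward with centrifugal, so Coriolis balances both:
fV = (1/ρ)|∂P/∂n| + V²/R  →  V² − fR·V + fR·V_g = 0
With fR = 7.51×10⁻⁵ × 1256×10³ m = 94.3 m/s:
V = [fR − √((fR)² − 4 fR V_g)]/2 = [94.3 − √(94.3² − 4×94.3×20)]/2 = 28.8 m/s
Supergeostrophic (V > V_g = 20 m/s), as expected around a high.
Converting: 28.8 m/s × 3.6 = 104 km/h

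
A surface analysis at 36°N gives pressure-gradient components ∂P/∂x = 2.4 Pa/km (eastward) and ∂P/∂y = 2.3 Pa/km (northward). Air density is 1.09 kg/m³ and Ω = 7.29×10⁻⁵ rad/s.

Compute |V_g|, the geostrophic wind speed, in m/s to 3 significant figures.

35.6 m/s

Coriolis parameter at 36°N:
f = 2Ω sin φ = 2 × 7.29×10⁻⁵ × sin 36° = 8.57×10⁻⁵ s⁻¹
Component geostrophic relations (x east, y north):
u_g = −(1/(fρ)) ∂P/∂y,  v_g = (1/(fρ)) ∂P/∂x
u_g = −(2.3×10⁻³)/(8.57×10⁻⁵ × 1.09) = −24.6 m/s;  v_g = (2.4×10⁻³)/(8.57×10⁻⁵ × 1.09) = 25.7 m/s
|V_g| = √(u_g² + v_g²) = 35.6 m/s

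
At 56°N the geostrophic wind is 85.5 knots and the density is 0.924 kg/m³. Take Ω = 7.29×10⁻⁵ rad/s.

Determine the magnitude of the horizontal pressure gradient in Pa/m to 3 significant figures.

4.91×10⁻³ Pa/m

Coriolis parameter at 56°N:
f = 2Ω sin φ = 2 × 7.29×10⁻⁵ × sin 56° = 1.21×10⁻⁴ s⁻¹
Wind speed in SI: 85.5 knots = 44.0 m/s
Geostrophic balance rearranged: |∂P/∂n| = f ρ V_g
|∂P/∂n| = 1.21×10⁻⁴ × 0.924 × 44.0 = 4.91×10⁻³ Pa/m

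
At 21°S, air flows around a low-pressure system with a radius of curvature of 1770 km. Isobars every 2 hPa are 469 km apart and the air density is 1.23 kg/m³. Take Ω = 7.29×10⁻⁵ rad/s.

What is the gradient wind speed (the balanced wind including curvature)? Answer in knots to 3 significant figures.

Coriolis parameter at 21°S:
f = 2Ω sin φ = 2 × 7.29×10⁻⁵ × sin 21° = 5.23×10⁻⁵ s⁻¹
Pressure gradient: |∂P/∂n| = 200 Pa / 469000 m = 4.26×10⁻⁴ Pa/m
Geostrophic speed: V_g = |∂P/∂n|/(fρ) = 4.26×10⁻⁴/(5.23×10⁻⁵ × 1.23) = 6.64 m/s
Around a low, centrifugal force acts outward with Coriolis, so pressure-gradient force balances both:
(1/ρ)|∂P/∂n| = fV + V²/R  →  V² + fR·V − fR·V_g = 0
With fR = 5.23×10⁻⁵ × 1770×10³ m = 92.5 m/s:
V = [−fR + √((fR)² + 4 fR V_g)]/2 = [−92.5 + √(92.5² + 4×92.5×6.64)]/2 = 6.22 m/s
Subgeostrophic (V < V_g = 6.64 m/s), as expected around a low.
Converting: 6.22 m/s × 1.944 = 12.1 knots

12.1 knots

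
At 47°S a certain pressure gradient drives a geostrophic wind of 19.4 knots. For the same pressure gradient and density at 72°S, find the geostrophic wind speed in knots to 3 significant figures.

With the same pressure gradient and density, V_g ∝ 1/f ∝ 1/sin φ.
V₂ = V₁ · sin φ₁ / sin φ₂ = 19.4 × sin 47° / sin 72°
V₂ = 19.4 × 0.7314/0.9511 = 14.9 knots

14.9 knots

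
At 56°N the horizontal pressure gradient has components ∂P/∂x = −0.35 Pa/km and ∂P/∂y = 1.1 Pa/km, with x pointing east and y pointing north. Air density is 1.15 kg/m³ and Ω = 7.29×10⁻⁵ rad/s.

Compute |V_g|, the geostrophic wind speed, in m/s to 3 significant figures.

8.30 m/s

Coriolis parameter at 56°N:
f = 2Ω sin φ = 2 × 7.29×10⁻⁵ × sin 56° = 1.21×10⁻⁴ s⁻¹
Component geostrophic relations (x east, y north):
u_g = −(1/(fρ)) ∂P/∂y,  v_g = (1/(fρ)) ∂P/∂x
u_g = −(1.1×10⁻³)/(1.21×10⁻⁴ × 1.15) = −7.91 m/s;  v_g = (−0.35×10⁻³)/(1.21×10⁻⁴ × 1.15) = −2.52 m/s
|V_g| = √(u_g² + v_g²) = 8.30 m/s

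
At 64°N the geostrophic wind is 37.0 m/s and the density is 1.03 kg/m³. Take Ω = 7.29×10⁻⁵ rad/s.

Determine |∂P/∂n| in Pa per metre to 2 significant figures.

5.0×10⁻³ Pa/m

Coriolis parameter at 64°N:
f = 2Ω sin φ = 2 × 7.29×10⁻⁵ × sin 64° = 1.31×10⁻⁴ s⁻¹
Geostrophic balance rearranged: |∂P/∂n| = f ρ V_g
|∂P/∂n| = 1.31×10⁻⁴ × 1.03 × 37.0 = 4.99×10⁻³ Pa/m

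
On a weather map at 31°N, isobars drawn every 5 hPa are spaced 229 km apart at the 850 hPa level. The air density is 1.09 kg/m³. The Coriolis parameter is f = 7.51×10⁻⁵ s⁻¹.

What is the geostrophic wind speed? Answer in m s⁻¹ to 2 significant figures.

Pressure gradient: |∂P/∂n| = 500 Pa / 229000 m = 2.18×10⁻³ Pa/m
Geostrophic balance (pressure-gradient force = Coriolis force):
V_g = (1/(fρ)) |∂P/∂n| = 2.18×10⁻³ / (7.51×10⁻⁵ × 1.09) = 26.7 m/s

27 m s⁻¹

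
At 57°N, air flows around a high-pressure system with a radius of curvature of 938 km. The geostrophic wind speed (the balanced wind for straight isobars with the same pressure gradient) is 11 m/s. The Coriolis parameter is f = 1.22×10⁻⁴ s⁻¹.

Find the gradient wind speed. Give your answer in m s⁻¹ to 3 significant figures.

12.3 m s⁻¹

Around a high, pressure-gradient force acts outward with centrifugal, so Coriolis balances both:
fV = (1/ρ)|∂P/∂n| + V²/R  →  V² − fR·V + fR·V_g = 0
With fR = 1.22×10⁻⁴ × 938×10³ m = 114 m/s:
V = [fR − √((fR)² − 4 fR V_g)]/2 = [114 − √(114² − 4×114×11)]/2 = 12.3 m/s
Supergeostrophic (V > V_g = 11 m/s), as expected around a high.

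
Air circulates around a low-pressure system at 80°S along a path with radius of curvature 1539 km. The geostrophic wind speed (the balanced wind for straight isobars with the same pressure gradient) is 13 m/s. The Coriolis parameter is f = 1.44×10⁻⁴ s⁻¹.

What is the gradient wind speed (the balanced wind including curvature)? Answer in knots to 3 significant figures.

Around a low, centrifugal force acts outward with Coriolis, so pressure-gradient force balances both:
(1/ρ)|∂P/∂n| = fV + V²/R  →  V² + fR·V − fR·V_g = 0
With fR = 1.44×10⁻⁴ × 1539×10³ m = 222 m/s:
V = [−fR + √((fR)² + 4 fR V_g)]/2 = [−222 + √(222² + 4×222×13)]/2 = 12.3 m/s
Subgeostrophic (V < V_g = 13 m/s), as expected around a low.
Converting: 12.3 m/s × 1.944 = 23.9 knots

23.9 knots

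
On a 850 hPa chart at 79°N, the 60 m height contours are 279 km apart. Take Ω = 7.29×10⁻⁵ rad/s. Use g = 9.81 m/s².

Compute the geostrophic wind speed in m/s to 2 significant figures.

Coriolis parameter at 79°N:
f = 2Ω sin φ = 2 × 7.29×10⁻⁵ × sin 79° = 1.43×10⁻⁴ s⁻¹
Height gradient: |∂Z/∂n| = 60 m / 279000 m = 2.15×10⁻⁴
On a pressure surface, geostrophic balance gives V_g = (g/f)|∂Z/∂n|:
V_g = 9.81 × 2.15×10⁻⁴ / 1.43×10⁻⁴ = 14.7 m/s

15 m/s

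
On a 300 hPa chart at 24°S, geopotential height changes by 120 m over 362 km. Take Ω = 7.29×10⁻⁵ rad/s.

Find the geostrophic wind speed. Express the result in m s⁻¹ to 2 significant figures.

55 m s⁻¹

Coriolis parameter at 24°S:
f = 2Ω sin φ = 2 × 7.29×10⁻⁵ × sin 24° = 5.93×10⁻⁵ s⁻¹
Height gradient: |∂Z/∂n| = 120 m / 362000 m = 3.31×10⁻⁴
On a pressure surface, geostrophic balance gives V_g = (g/f)|∂Z/∂n|:
V_g = 9.81 × 3.31×10⁻⁴ / 5.93×10⁻⁵ = 54.8 m/s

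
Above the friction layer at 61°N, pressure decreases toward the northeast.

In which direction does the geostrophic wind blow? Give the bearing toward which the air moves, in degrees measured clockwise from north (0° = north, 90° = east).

135°

The pressure-gradient force points toward the northeast (bearing 045°).
Geostrophic balance: in the Northern Hemisphere the Coriolis force deflects motion to the right, so the geostrophic wind blows 90° to the right of the pressure-gradient force (low pressure on the left).
Rotating 045° by 90° clockwise gives 135° — the wind blows toward the southeast.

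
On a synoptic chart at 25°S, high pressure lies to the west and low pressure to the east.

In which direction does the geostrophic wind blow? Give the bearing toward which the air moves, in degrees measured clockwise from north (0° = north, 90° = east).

000°

The pressure-gradient force points toward the east (bearing 090°).
Geostrophic balance: in the Southern Hemisphere the Coriolis force deflects motion to the left, so the geostrophic wind blows 90° to the left of the pressure-gradient force (low pressure on the right).
Rotating 090° by 90° counterclockwise gives 000° — the wind blows toward the north.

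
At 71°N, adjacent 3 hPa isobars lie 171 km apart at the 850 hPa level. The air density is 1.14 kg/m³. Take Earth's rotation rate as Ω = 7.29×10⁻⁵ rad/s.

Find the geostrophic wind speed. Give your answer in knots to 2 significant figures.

22 knots

Coriolis parameter at 71°N:
f = 2Ω sin φ = 2 × 7.29×10⁻⁵ × sin 71° = 1.38×10⁻⁴ s⁻¹
Pressure gradient: |∂P/∂n| = 300 Pa / 171000 m = 1.75×10⁻³ Pa/m
Geostrophic balance (pressure-gradient force = Coriolis force):
V_g = (1/(fρ)) |∂P/∂n| = 1.75×10⁻³ / (1.38×10⁻⁴ × 1.14) = 11.2 m/s
Converting: 11.2 m/s × 1.944 = 22 knots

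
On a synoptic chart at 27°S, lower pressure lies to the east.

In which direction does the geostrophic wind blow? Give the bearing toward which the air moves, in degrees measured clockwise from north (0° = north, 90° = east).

The pressure-gradient force points toward the east (bearing 090°).
Geostrophic balance: in the Southern Hemisphere the Coriolis force deflects motion to the left, so the geostrophic wind blows 90° to the left of the pressure-gradient force (low pressure on the right).
Rotating 090° by 90° counterclockwise gives 000° — the wind blows toward the north.

000°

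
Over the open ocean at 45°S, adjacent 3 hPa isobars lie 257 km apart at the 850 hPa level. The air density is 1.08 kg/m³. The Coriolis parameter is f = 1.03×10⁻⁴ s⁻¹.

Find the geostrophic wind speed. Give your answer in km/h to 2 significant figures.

38 km/h

Pressure gradient: |∂P/∂n| = 300 Pa / 257000 m = 1.17×10⁻³ Pa/m
Geostrophic balance (pressure-gradient force = Coriolis force):
V_g = (1/(fρ)) |∂P/∂n| = 1.17×10⁻³ / (1.03×10⁻⁴ × 1.08) = 10.5 m/s
Converting: 10.5 m/s × 3.6 = 38 km/h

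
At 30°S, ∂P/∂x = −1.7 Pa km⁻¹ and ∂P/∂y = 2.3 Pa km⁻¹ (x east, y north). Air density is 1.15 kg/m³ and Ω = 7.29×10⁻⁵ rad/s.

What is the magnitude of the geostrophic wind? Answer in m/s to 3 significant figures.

34.1 m/s

Coriolis parameter at 30°S:
f = 2Ω sin φ = 2 × 7.29×10⁻⁵ × sin 30° = 7.29×10⁻⁵ s⁻¹
In the Southern Hemisphere f is negative: f = −7.29×10⁻⁵ s⁻¹.
Component geostrophic relations (x east, y north):
u_g = −(1/(fρ)) ∂P/∂y,  v_g = (1/(fρ)) ∂P/∂x
u_g = −(2.3×10⁻³)/(−7.29×10⁻⁵ × 1.15) = 27.4 m/s;  v_g = (−1.7×10⁻³)/(−7.29×10⁻⁵ × 1.15) = 20.3 m/s
|V_g| = √(u_g² + v_g²) = 34.1 m/s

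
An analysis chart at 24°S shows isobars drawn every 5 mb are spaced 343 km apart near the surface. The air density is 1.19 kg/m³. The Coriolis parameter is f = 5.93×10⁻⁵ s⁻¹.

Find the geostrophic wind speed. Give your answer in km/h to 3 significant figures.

Pressure gradient: |∂P/∂n| = 500 Pa / 343000 m = 1.46×10⁻³ Pa/m
Geostrophic balance (pressure-gradient force = Coriolis force):
V_g = (1/(fρ)) |∂P/∂n| = 1.46×10⁻³ / (5.93×10⁻⁵ × 1.19) = 20.7 m/s
Converting: 20.7 m/s × 3.6 = 74.4 km/h

74.4 km/h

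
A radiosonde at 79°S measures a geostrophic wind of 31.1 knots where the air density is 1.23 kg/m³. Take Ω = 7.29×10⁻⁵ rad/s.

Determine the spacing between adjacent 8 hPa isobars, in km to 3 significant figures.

284 km

Coriolis parameter at 79°S:
f = 2Ω sin φ = 2 × 7.29×10⁻⁵ × sin 79° = 1.43×10⁻⁴ s⁻¹
Wind speed in SI: 31.1 knots = 16.0 m/s
Geostrophic balance rearranged: |∂P/∂n| = f ρ V_g
|∂P/∂n| = 1.43×10⁻⁴ × 1.23 × 16.0 = 2.82×10⁻³ Pa/m
Isobar spacing: Δn = ΔP/|∂P/∂n| = 800 Pa / 2.82×10⁻³ Pa/m = 284042 m ≈ 284 km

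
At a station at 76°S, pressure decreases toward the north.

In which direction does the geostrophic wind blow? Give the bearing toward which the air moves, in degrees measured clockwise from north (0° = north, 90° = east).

270°

The pressure-gradient force points toward the north (bearing 000°).
Geostrophic balance: in the Southern Hemisphere the Coriolis force deflects motion to the left, so the geostrophic wind blows 90° to the left of the pressure-gradient force (low pressure on the right).
Rotating 000° by 90° counterclockwise gives 270° — the wind blows toward the west.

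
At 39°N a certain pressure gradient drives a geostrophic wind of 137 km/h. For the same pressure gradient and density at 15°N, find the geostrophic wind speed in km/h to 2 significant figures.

With the same pressure gradient and density, V_g ∝ 1/f ∝ 1/sin φ.
V₂ = V₁ · sin φ₁ / sin φ₂ = 137 × sin 39° / sin 15°
V₂ = 137 × 0.6293/0.2588 = 330 km/h

330 km/h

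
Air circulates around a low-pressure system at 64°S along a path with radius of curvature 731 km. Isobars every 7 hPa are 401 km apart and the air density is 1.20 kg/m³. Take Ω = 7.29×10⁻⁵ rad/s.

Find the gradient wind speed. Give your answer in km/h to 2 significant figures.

Coriolis parameter at 64°S:
f = 2Ω sin φ = 2 × 7.29×10⁻⁵ × sin 64° = 1.31×10⁻⁴ s⁻¹
Pressure gradient: |∂P/∂n| = 700 Pa / 401000 m = 1.75×10⁻³ Pa/m
Geostrophic speed: V_g = |∂P/∂n|/(fρ) = 1.75×10⁻³/(1.31×10⁻⁴ × 1.20) = 11.1 m/s
Around a low, centrifugal force acts outward with Coriolis, so pressure-gradient force balances both:
(1/ρ)|∂P/∂n| = fV + V²/R  →  V² + fR·V − fR·V_g = 0
With fR = 1.31×10⁻⁴ × 731×10³ m = 95.8 m/s:
V = [−fR + √((fR)² + 4 fR V_g)]/2 = [−95.8 + √(95.8² + 4×95.8×11.1)]/2 = 10 m/s
Subgeostrophic (V < V_g = 11.1 m/s), as expected around a low.
Converting: 10 m/s × 3.6 = 36 km/h

36 km/h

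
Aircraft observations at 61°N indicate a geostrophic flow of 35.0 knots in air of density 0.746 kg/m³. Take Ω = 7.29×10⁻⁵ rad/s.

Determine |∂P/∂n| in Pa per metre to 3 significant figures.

Coriolis parameter at 61°N:
f = 2Ω sin φ = 2 × 7.29×10⁻⁵ × sin 61° = 1.28×10⁻⁴ s⁻¹
Wind speed in SI: 35.0 knots = 18.0 m/s
Geostrophic balance rearranged: |∂P/∂n| = f ρ V_g
|∂P/∂n| = 1.28×10⁻⁴ × 0.746 × 18.0 = 1.71×10⁻³ Pa/m

1.71×10⁻³ Pa/m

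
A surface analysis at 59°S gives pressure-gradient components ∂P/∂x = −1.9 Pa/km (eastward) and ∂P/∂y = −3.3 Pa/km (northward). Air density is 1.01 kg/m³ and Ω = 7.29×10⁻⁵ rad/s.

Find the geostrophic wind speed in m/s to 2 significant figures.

30 m/s

Coriolis parameter at 59°S:
f = 2Ω sin φ = 2 × 7.29×10⁻⁵ × sin 59° = 1.25×10⁻⁴ s⁻¹
In the Southern Hemisphere f is negative: f = −1.25×10⁻⁴ s⁻¹.
Component geostrophic relations (x east, y north):
u_g = −(1/(fρ)) ∂P/∂y,  v_g = (1/(fρ)) ∂P/∂x
u_g = −(−3.3×10⁻³)/(−1.25×10⁻⁴ × 1.01) = −26.1 m/s;  v_g = (−1.9×10⁻³)/(−1.25×10⁻⁴ × 1.01) = 15.1 m/s
|V_g| = √(u_g² + v_g²) = 30.2 m/s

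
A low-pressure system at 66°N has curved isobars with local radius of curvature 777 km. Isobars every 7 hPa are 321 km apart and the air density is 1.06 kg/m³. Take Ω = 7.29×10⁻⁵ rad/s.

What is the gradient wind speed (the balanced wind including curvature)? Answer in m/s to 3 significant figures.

13.6 m/s

Coriolis parameter at 66°N:
f = 2Ω sin φ = 2 × 7.29×10⁻⁵ × sin 66° = 1.33×10⁻⁴ s⁻¹
Pressure gradient: |∂P/∂n| = 700 Pa / 321000 m = 2.18×10⁻³ Pa/m
Geostrophic speed: V_g = |∂P/∂n|/(fρ) = 2.18×10⁻³/(1.33×10⁻⁴ × 1.06) = 15.4 m/s
Around a low, centrifugal force acts outward with Coriolis, so pressure-gradient force balances both:
(1/ρ)|∂P/∂n| = fV + V²/R  →  V² + fR·V − fR·V_g = 0
With fR = 1.33×10⁻⁴ × 777×10³ m = 103 m/s:
V = [−fR + √((fR)² + 4 fR V_g)]/2 = [−103 + √(103² + 4×103×15.4)]/2 = 13.6 m/s
Subgeostrophic (V < V_g = 15.4 m/s), as expected around a low.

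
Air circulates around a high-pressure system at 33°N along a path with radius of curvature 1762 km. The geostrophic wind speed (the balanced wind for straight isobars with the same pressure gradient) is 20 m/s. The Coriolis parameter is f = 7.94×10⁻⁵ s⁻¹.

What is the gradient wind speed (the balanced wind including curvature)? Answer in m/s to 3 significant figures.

Around a high, pressure-gradient force acts outward with centrifugal, so Coriolis balances both:
fV = (1/ρ)|∂P/∂n| + V²/R  →  V² − fR·V + fR·V_g = 0
With fR = 7.94×10⁻⁵ × 1762×10³ m = 140 m/s:
V = [fR − √((fR)² − 4 fR V_g)]/2 = [140 − √(140² − 4×140×20)]/2 = 24.2 m/s
Supergeostrophic (V > V_g = 20 m/s), as expected around a high.

24.2 m/s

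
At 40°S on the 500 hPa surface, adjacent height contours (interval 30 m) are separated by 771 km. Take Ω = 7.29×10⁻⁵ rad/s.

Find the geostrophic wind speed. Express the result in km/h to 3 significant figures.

Coriolis parameter at 40°S:
f = 2Ω sin φ = 2 × 7.29×10⁻⁵ × sin 40° = 9.37×10⁻⁵ s⁻¹
Height gradient: |∂Z/∂n| = 30 m / 771000 m = 3.89×10⁻⁵
On a pressure surface, geostrophic balance gives V_g = (g/f)|∂Z/∂n|:
V_g = 9.81 × 3.89×10⁻⁵ / 9.37×10⁻⁵ = 4.07 m/s
Converting: 4.07 m/s × 3.6 = 14.7 km/h

14.7 km/h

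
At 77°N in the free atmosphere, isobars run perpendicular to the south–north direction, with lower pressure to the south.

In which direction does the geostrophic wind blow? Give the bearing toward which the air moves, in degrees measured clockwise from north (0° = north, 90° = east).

270°

The pressure-gradient force points toward the south (bearing 180°).
Geostrophic balance: in the Northern Hemisphere the Coriolis force deflects motion to the right, so the geostrophic wind blows 90° to the right of the pressure-gradient force (low pressure on the left).
Rotating 180° by 90° clockwise gives 270° — the wind blows toward the west.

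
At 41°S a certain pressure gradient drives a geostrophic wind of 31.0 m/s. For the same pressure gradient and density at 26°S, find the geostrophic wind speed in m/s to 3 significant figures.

46.4 m/s

With the same pressure gradient and density, V_g ∝ 1/f ∝ 1/sin φ.
V₂ = V₁ · sin φ₁ / sin φ₂ = 31.0 × sin 41° / sin 26°
V₂ = 31.0 × 0.6561/0.4384 = 46.4 m/s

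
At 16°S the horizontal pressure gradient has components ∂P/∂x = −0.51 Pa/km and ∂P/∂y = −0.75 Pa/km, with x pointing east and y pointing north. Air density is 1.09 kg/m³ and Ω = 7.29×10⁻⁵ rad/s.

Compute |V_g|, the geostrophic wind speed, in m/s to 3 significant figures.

Coriolis parameter at 16°S:
f = 2Ω sin φ = 2 × 7.29×10⁻⁵ × sin 16° = 4.02×10⁻⁵ s⁻¹
In the Southern Hemisphere f is negative: f = −4.02×10⁻⁵ s⁻¹.
Component geostrophic relations (x east, y north):
u_g = −(1/(fρ)) ∂P/∂y,  v_g = (1/(fρ)) ∂P/∂x
u_g = −(−0.75×10⁻³)/(−4.02×10⁻⁵ × 1.09) = −17.1 m/s;  v_g = (−0.51×10⁻³)/(−4.02×10⁻⁵ × 1.09) = 11.6 m/s
|V_g| = √(u_g² + v_g²) = 20.7 m/s

20.7 m/s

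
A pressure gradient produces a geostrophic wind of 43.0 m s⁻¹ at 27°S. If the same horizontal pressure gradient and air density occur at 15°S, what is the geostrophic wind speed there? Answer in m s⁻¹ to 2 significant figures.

75 m s⁻¹

With the same pressure gradient and density, V_g ∝ 1/f ∝ 1/sin φ.
V₂ = V₁ · sin φ₁ / sin φ₂ = 43.0 × sin 27° / sin 15°
V₂ = 43.0 × 0.4540/0.2588 = 75 m s⁻¹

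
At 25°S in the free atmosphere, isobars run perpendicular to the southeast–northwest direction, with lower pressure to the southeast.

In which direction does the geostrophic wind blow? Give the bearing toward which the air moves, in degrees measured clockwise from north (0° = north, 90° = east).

045°

The pressure-gradient force points toward the southeast (bearing 135°).
Geostrophic balance: in the Southern Hemisphere the Coriolis force deflects motion to the left, so the geostrophic wind blows 90° to the left of the pressure-gradient force (low pressure on the right).
Rotating 135° by 90° counterclockwise gives 045° — the wind blows toward the northeast.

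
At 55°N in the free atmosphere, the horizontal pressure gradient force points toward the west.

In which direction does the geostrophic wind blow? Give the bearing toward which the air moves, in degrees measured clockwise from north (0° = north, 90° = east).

The pressure-gradient force points toward the west (bearing 270°).
Geostrophic balance: in the Northern Hemisphere the Coriolis force deflects motion to the right, so the geostrophic wind blows 90° to the right of the pressure-gradient force (low pressure on the left).
Rotating 270° by 90° clockwise gives 000° — the wind blows toward the north.

000°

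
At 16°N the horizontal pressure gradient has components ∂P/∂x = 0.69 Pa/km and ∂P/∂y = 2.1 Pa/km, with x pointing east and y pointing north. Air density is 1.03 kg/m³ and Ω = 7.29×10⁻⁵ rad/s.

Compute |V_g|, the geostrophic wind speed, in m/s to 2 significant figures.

53 m/s

Coriolis parameter at 16°N:
f = 2Ω sin φ = 2 × 7.29×10⁻⁵ × sin 16° = 4.02×10⁻⁵ s⁻¹
Component geostrophic relations (x east, y north):
u_g = −(1/(fρ)) ∂P/∂y,  v_g = (1/(fρ)) ∂P/∂x
u_g = −(2.1×10⁻³)/(4.02×10⁻⁵ × 1.03) = −50.7 m/s;  v_g = (0.69×10⁻³)/(4.02×10⁻⁵ × 1.03) = 16.7 m/s
|V_g| = √(u_g² + v_g²) = 53.4 m/s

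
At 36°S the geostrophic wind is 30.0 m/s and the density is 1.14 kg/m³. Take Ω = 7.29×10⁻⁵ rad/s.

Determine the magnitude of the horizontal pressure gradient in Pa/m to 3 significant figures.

2.93×10⁻³ Pa/m

Coriolis parameter at 36°S:
f = 2Ω sin φ = 2 × 7.29×10⁻⁵ × sin 36° = 8.57×10⁻⁵ s⁻¹
Geostrophic balance rearranged: |∂P/∂n| = f ρ V_g
|∂P/∂n| = 8.57×10⁻⁵ × 1.14 × 30.0 = 2.93×10⁻³ Pa/m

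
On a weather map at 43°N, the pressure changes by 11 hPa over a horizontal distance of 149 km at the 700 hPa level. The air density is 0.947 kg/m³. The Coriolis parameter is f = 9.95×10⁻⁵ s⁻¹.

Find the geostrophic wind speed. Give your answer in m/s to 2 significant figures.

Pressure gradient: |∂P/∂n| = 1100 Pa / 149000 m = 7.38×10⁻³ Pa/m
Geostrophic balance (pressure-gradient force = Coriolis force):
V_g = (1/(fρ)) |∂P/∂n| = 7.38×10⁻³ / (9.95×10⁻⁵ × 0.947) = 78.3 m/s

78 m/s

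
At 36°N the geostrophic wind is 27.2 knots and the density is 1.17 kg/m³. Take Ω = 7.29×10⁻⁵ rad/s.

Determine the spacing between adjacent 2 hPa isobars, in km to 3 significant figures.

Coriolis parameter at 36°N:
f = 2Ω sin φ = 2 × 7.29×10⁻⁵ × sin 36° = 8.57×10⁻⁵ s⁻¹
Wind speed in SI: 27.2 knots = 14.0 m/s
Geostrophic balance rearranged: |∂P/∂n| = f ρ V_g
|∂P/∂n| = 8.57×10⁻⁵ × 1.17 × 14.0 = 1.40×10⁻³ Pa/m
Isobar spacing: Δn = ΔP/|∂P/∂n| = 200 Pa / 1.40×10⁻³ Pa/m = 142548 m ≈ 143 km

143 km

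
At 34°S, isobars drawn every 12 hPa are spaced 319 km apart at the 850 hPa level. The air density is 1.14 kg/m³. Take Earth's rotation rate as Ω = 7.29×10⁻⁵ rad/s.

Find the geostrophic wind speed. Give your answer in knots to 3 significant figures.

78.7 knots

Coriolis parameter at 34°S:
f = 2Ω sin φ = 2 × 7.29×10⁻⁵ × sin 34° = 8.15×10⁻⁵ s⁻¹
Pressure gradient: |∂P/∂n| = 1200 Pa / 319000 m = 3.76×10⁻³ Pa/m
Geostrophic balance (pressure-gradient force = Coriolis force):
V_g = (1/(fρ)) |∂P/∂n| = 3.76×10⁻³ / (8.15×10⁻⁵ × 1.14) = 40.5 m/s
Converting: 40.5 m/s × 1.944 = 78.7 knots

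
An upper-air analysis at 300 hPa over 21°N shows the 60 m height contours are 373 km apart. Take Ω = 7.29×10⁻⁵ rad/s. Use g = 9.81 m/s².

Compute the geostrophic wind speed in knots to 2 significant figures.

59 knots

Coriolis parameter at 21°N:
f = 2Ω sin φ = 2 × 7.29×10⁻⁵ × sin 21° = 5.23×10⁻⁵ s⁻¹
Height gradient: |∂Z/∂n| = 60 m / 373000 m = 1.61×10⁻⁴
On a pressure surface, geostrophic balance gives V_g = (g/f)|∂Z/∂n|:
V_g = 9.81 × 1.61×10⁻⁴ / 5.23×10⁻⁵ = 30.2 m/s
Converting: 30.2 m/s × 1.944 = 59 knots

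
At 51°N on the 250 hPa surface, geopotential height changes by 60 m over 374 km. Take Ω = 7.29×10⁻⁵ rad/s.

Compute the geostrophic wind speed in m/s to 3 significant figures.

13.9 m/s

Coriolis parameter at 51°N:
f = 2Ω sin φ = 2 × 7.29×10⁻⁵ × sin 51° = 1.13×10⁻⁴ s⁻¹
Height gradient: |∂Z/∂n| = 60 m / 374000 m = 1.60×10⁻⁴
On a pressure surface, geostrophic balance gives V_g = (g/f)|∂Z/∂n|:
V_g = 9.81 × 1.60×10⁻⁴ / 1.13×10⁻⁴ = 13.9 m/s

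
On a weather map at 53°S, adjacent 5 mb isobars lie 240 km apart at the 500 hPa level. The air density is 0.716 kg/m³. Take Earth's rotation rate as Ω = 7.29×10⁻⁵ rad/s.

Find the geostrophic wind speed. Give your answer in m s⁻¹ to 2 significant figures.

Coriolis parameter at 53°S:
f = 2Ω sin φ = 2 × 7.29×10⁻⁵ × sin 53° = 1.16×10⁻⁴ s⁻¹
Pressure gradient: |∂P/∂n| = 500 Pa / 240000 m = 2.08×10⁻³ Pa/m
Geostrophic balance (pressure-gradient force = Coriolis force):
V_g = (1/(fρ)) |∂P/∂n| = 2.08×10⁻³ / (1.16×10⁻⁴ × 0.716) = 25.0 m/s

25 m s⁻¹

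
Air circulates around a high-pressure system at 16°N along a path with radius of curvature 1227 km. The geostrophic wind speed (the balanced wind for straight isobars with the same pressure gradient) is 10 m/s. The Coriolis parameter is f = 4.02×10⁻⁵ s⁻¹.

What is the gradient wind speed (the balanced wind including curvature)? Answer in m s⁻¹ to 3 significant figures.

Around a high, pressure-gradient force acts outward with centrifugal, so Coriolis balances both:
fV = (1/ρ)|∂P/∂n| + V²/R  →  V² − fR·V + fR·V_g = 0
With fR = 4.02×10⁻⁵ × 1227×10³ m = 49.3 m/s:
V = [fR − √((fR)² − 4 fR V_g)]/2 = [49.3 − √(49.3² − 4×49.3×10)]/2 = 13.9 m/s
Supergeostrophic (V > V_g = 10 m/s), as expected around a high.

13.9 m s⁻¹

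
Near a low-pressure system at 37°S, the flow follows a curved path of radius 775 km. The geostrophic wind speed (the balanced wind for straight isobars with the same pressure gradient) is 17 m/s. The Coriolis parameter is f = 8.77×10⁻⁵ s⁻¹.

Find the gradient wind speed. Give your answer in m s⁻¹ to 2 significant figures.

14 m s⁻¹

Around a low, centrifugal force acts outward with Coriolis, so pressure-gradient force balances both:
(1/ρ)|∂P/∂n| = fV + V²/R  →  V² + fR·V − fR·V_g = 0
With fR = 8.77×10⁻⁵ × 775×10³ m = 68.0 m/s:
V = [−fR + √((fR)² + 4 fR V_g)]/2 = [−68.0 + √(68.0² + 4×68.0×17)]/2 = 14.1 m/s
Subgeostrophic (V < V_g = 17 m/s), as expected around a low.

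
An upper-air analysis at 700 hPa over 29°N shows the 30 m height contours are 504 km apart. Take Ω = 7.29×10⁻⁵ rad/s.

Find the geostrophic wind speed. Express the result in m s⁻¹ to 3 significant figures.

8.26 m s⁻¹

Coriolis parameter at 29°N:
f = 2Ω sin φ = 2 × 7.29×10⁻⁵ × sin 29° = 7.07×10⁻⁵ s⁻¹
Height gradient: |∂Z/∂n| = 30 m / 504000 m = 5.95×10⁻⁵
On a pressure surface, geostrophic balance gives V_g = (g/f)|∂Z/∂n|:
V_g = 9.81 × 5.95×10⁻⁵ / 7.07×10⁻⁵ = 8.26 m/s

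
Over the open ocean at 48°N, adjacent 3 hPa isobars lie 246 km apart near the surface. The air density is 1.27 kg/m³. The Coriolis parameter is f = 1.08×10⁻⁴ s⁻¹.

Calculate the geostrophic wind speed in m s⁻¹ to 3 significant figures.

Pressure gradient: |∂P/∂n| = 300 Pa / 246000 m = 1.22×10⁻³ Pa/m
Geostrophic balance (pressure-gradient force = Coriolis force):
V_g = (1/(fρ)) |∂P/∂n| = 1.22×10⁻³ / (1.08×10⁻⁴ × 1.27) = 8.89 m/s

8.89 m s⁻¹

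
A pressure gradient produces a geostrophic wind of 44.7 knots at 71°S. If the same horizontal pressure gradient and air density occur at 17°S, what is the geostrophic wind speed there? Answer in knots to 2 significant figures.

With the same pressure gradient and density, V_g ∝ 1/f ∝ 1/sin φ.
V₂ = V₁ · sin φ₁ / sin φ₂ = 44.7 × sin 71° / sin 17°
V₂ = 44.7 × 0.9455/0.2924 = 140 knots

140 knots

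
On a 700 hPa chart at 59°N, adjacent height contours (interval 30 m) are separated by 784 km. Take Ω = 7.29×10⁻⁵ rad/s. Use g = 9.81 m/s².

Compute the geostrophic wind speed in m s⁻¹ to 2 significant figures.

Coriolis parameter at 59°N:
f = 2Ω sin φ = 2 × 7.29×10⁻⁵ × sin 59° = 1.25×10⁻⁴ s⁻¹
Height gradient: |∂Z/∂n| = 30 m / 784000 m = 3.83×10⁻⁵
On a pressure surface, geostrophic balance gives V_g = (g/f)|∂Z/∂n|:
V_g = 9.81 × 3.83×10⁻⁵ / 1.25×10⁻⁴ = 3.00 m/s

3.0 m s⁻¹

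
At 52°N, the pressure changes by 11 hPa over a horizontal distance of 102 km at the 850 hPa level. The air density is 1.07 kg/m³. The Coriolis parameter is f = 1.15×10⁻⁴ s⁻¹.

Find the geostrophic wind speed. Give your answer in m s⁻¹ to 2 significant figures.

Pressure gradient: |∂P/∂n| = 1100 Pa / 102000 m = 1.08×10⁻² Pa/m
Geostrophic balance (pressure-gradient force = Coriolis force):
V_g = (1/(fρ)) |∂P/∂n| = 1.08×10⁻² / (1.15×10⁻⁴ × 1.07) = 87.6 m/s

88 m s⁻¹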